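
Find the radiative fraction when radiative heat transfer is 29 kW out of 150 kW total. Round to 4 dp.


f_rad = Q_rad / Q_total
f_rad = 29 / 150 = 0.1933


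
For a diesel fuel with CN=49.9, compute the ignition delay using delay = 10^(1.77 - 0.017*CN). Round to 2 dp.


delay = 10^(1.77 - 0.017*CN)
Exponent = 1.77 - 0.017*49.9 = 0.9217
delay = 10^0.9217 = 8.35 ms


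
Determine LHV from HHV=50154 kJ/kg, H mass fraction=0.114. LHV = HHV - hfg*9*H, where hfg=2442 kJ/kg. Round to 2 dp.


LHV = HHV - hfg * 9 * H
Water correction = 2442 * 9 * 0.114 = 2505.492 kJ/kg
LHV = 50154 - 2505.492 = 47648.51 kJ/kg


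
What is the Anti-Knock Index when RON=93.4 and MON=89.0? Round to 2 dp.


AKI = (RON + MON) / 2
AKI = (93.4 + 89.0) / 2
AKI = 182.4 / 2 = 91.20


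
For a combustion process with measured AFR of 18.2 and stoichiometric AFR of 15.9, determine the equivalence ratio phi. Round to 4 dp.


phi = AFR_stoich / AFR_actual
phi = 15.9 / 18.2 = 0.8736


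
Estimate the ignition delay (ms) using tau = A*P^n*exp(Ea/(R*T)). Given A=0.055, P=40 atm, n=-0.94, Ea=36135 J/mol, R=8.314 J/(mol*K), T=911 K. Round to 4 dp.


tau = A * P^n * exp(Ea/(R*T))
P^n = 40^(-0.94) = 0.03119346
Ea/(R*T) = 36135/(8.314*911) = 4.770893
exp(Ea/(R*T)) = 118.024572
tau = 0.055 * 0.03119346 * 118.024572 = 0.2025 ms


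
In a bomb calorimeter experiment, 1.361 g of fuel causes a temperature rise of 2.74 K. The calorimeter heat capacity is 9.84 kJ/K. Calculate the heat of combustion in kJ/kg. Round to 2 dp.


Hc = C_cal * delta_T / m_fuel
Q_released = 9.84 * 2.74 = 26.9616 kJ
m_fuel = 1.361 g = 1.361/1000 kg = 0.001361 kg
Hc = 26.9616 / 0.001361 = 19810.14 kJ/kg


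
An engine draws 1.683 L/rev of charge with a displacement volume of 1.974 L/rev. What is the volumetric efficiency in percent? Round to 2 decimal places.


eta_v = (V_actual / V_disp) * 100
Ratio = 1.683 / 1.974 = 0.8526
eta_v = 0.8526 * 100 = 85.26%


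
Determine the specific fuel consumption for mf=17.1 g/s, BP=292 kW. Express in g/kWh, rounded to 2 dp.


SFC = (mf / BP) * 3600
Rate = 17.1 / 292 = 0.058562 g/(s*kW)
SFC = 0.058562 * 3600 = 210.82 g/kWh


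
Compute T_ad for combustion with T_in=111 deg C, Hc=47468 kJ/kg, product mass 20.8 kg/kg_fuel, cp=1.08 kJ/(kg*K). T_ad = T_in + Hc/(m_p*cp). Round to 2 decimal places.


T_ad = T_in + Hc / (m_p * cp)
Denominator = 20.8 * 1.08 = 22.4640
Temperature rise = 47468 / 22.4640 = 2113.07 K
T_ad = 111 + 2113.07 = 2224.07 deg C


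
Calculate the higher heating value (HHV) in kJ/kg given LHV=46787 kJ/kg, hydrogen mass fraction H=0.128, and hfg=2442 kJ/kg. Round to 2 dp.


HHV = LHV + hfg * 9 * H
Water addition = 2442 * 9 * 0.128 = 2813.184 kJ/kg
HHV = 46787 + 2813.184 = 49600.18 kJ/kg


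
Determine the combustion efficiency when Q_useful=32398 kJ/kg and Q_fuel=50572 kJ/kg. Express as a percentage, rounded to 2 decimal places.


Efficiency = (Q_useful / Q_fuel) * 100
Efficiency = (32398 / 50572) * 100
Efficiency = 0.6406 * 100 = 64.06%


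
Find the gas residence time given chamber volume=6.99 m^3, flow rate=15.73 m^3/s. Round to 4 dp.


tau = V / Q_flow
tau = 6.99 / 15.73 = 0.4444 s


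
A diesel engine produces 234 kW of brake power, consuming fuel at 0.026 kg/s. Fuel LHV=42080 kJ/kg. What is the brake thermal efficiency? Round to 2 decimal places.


eta_BTE = (BP / (mf * LHV)) * 100
Denominator = 0.026 * 42080 = 1094.0800 kW
eta_BTE = (234 / 1094.0800) * 100 = 21.39%


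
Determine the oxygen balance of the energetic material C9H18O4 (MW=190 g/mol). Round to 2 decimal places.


OB = -1600 * (2C + H/2 - O) / MW
Inner = 2*9 + 18/2 - 4 = 23.00
OB = -1600 * 23.00 / 190 = -193.68%


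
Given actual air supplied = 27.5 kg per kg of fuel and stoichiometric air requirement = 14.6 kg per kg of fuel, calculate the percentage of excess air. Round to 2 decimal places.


Excess air = actual - stoichiometric = 27.5 - 14.6 = 12.90 kg/kg fuel
Excess air % = (excess / stoich) * 100 = (12.90 / 14.6) * 100 = 88.36%


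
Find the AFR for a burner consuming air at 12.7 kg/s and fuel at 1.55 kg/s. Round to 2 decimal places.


AFR = m_air / m_fuel
AFR = 12.7 / 1.55 = 8.19


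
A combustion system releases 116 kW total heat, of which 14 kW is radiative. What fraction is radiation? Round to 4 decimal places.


f_rad = Q_rad / Q_total
f_rad = 14 / 116 = 0.1207


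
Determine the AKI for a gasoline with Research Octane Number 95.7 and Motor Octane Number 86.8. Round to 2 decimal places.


AKI = (RON + MON) / 2
AKI = (95.7 + 86.8) / 2
AKI = 182.5 / 2 = 91.25


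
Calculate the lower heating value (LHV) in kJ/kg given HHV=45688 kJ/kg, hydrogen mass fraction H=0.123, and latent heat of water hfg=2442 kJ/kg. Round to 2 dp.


LHV = HHV - hfg * 9 * H
Water correction = 2442 * 9 * 0.123 = 2703.294 kJ/kg
LHV = 45688 - 2703.294 = 42984.71 kJ/kg


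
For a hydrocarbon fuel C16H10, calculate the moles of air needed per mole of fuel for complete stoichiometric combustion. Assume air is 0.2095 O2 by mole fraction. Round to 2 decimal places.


Balanced combustion: C16H10 + 18.5 O2 -> 16 CO2 + 5 H2O
O2 needed = C + H/4 = 16 + 10/4 = 18.50 moles
Air moles = O2 / 0.2095 = 18.50 / 0.2095 = 88.31 moles air


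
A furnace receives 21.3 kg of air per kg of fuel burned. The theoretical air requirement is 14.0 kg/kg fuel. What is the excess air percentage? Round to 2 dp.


Excess air = actual - stoichiometric = 21.3 - 14.0 = 7.30 kg/kg fuel
Excess air % = (excess / stoich) * 100 = (7.30 / 14.0) * 100 = 52.14%


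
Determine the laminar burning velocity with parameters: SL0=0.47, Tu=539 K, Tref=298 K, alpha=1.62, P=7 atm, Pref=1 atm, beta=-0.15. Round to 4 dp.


SL = SL0 * (Tu/Tref)^alpha * (P/Pref)^beta
T ratio = 539/298 = 1.80872483
(T ratio)^alpha = 1.80872483^1.62 = 2.611821
(P/Pref)^beta = 7^(-0.15) = 0.746853
SL = 0.47 * 2.611821 * 0.746853 = 0.9168 m/s


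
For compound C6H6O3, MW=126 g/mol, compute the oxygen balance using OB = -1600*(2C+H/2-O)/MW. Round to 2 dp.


OB = -1600 * (2C + H/2 - O) / MW
Inner = 2*6 + 6/2 - 3 = 12.00
OB = -1600 * 12.00 / 126 = -152.38%


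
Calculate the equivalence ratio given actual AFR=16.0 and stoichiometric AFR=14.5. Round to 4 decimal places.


phi = AFR_stoich / AFR_actual
phi = 14.5 / 16.0 = 0.9063


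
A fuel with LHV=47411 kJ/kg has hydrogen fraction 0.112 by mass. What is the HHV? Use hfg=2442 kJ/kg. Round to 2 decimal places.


HHV = LHV + hfg * 9 * H
Water addition = 2442 * 9 * 0.112 = 2461.536 kJ/kg
HHV = 47411 + 2461.536 = 49872.54 kJ/kg


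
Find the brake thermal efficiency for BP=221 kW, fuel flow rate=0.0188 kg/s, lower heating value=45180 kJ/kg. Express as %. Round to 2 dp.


eta_BTE = (BP / (mf * LHV)) * 100
Denominator = 0.0188 * 45180 = 849.3840 kW
eta_BTE = (221 / 849.3840) * 100 = 26.02%


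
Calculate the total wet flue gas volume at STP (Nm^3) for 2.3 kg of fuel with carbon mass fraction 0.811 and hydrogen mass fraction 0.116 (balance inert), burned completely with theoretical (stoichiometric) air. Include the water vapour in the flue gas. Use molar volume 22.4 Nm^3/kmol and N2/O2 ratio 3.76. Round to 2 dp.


Per kg fuel: CO2 = (C/12 kmol)*22.4 = (0.811/12)*22.4 = 1.51387 Nm^3
Per kg fuel: H2O = (H/2 kmol)*22.4 = (0.116/2)*22.4 = 1.29920 Nm^3
O2 needed per kg fuel = C/12 + H/4 = 0.811/12 + 0.116/4 = 0.09658333 kmol
Per kg fuel: N2 = O2*3.76*22.4 = 0.09658333*3.76*22.4 = 8.13463 Nm^3
Total per kg = 1.51387 + 1.29920 + 8.13463 = 10.94770 Nm^3
Total = 10.94770 * 2.3 = 25.18 Nm^3


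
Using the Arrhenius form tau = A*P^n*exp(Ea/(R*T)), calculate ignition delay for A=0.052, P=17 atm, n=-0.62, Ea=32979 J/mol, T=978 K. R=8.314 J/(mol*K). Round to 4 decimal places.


tau = A * P^n * exp(Ea/(R*T))
P^n = 17^(-0.62) = 0.17263215
Ea/(R*T) = 32979/(8.314*978) = 4.055913
exp(Ea/(R*T)) = 57.737841
tau = 0.052 * 0.17263215 * 57.737841 = 0.5183 ms


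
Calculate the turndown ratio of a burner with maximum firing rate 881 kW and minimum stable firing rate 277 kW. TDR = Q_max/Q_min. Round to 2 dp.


TDR = Q_max / Q_min
TDR = 881 / 277 = 3.18


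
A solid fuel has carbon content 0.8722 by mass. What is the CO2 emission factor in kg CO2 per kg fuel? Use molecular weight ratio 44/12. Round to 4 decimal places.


EF = C_frac * (M_CO2 / M_C)
EF = 0.8722 * (44/12)
EF = 0.8722 * 3.666667 = 3.1981 kg_CO2/kg_fuel


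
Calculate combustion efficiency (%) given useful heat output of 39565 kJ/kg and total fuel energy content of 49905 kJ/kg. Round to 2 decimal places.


Efficiency = (Q_useful / Q_fuel) * 100
Efficiency = (39565 / 49905) * 100
Efficiency = 0.7928 * 100 = 79.28%


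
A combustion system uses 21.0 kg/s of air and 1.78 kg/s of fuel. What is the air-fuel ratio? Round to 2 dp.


AFR = m_air / m_fuel
AFR = 21.0 / 1.78 = 11.80


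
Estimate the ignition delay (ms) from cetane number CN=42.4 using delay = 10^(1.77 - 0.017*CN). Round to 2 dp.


delay = 10^(1.77 - 0.017*CN)
Exponent = 1.77 - 0.017*42.4 = 1.0492
delay = 10^1.0492 = 11.20 ms


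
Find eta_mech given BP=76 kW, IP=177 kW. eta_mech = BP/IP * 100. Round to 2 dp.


eta_mech = (BP / IP) * 100
Ratio = 76 / 177 = 0.4294
eta_mech = 0.4294 * 100 = 42.94%


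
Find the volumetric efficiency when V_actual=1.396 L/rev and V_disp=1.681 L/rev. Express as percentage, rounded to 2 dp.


eta_v = (V_actual / V_disp) * 100
Ratio = 1.396 / 1.681 = 0.8305
eta_v = 0.8305 * 100 = 83.05%


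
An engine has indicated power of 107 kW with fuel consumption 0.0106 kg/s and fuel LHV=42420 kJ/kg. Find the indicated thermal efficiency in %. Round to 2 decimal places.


eta_ith = (IP / (mf * LHV)) * 100
Denominator = 0.0106 * 42420 = 449.6520 kW
eta_ith = (107 / 449.6520) * 100 = 23.80%


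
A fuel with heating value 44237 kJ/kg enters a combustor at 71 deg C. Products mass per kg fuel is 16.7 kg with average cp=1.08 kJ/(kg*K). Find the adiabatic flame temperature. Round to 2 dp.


T_ad = T_in + Hc / (m_p * cp)
Denominator = 16.7 * 1.08 = 18.0360
Temperature rise = 44237 / 18.0360 = 2452.71 K
T_ad = 71 + 2452.71 = 2523.71 deg C


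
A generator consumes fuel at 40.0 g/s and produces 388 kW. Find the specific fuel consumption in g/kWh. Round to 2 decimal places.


SFC = (mf / BP) * 3600
Rate = 40.0 / 388 = 0.103093 g/(s*kW)
SFC = 0.103093 * 3600 = 371.13 g/kWh


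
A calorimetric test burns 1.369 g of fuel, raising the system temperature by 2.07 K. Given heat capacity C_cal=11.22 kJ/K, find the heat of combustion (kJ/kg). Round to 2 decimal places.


Hc = C_cal * delta_T / m_fuel
Q_released = 11.22 * 2.07 = 23.2254 kJ
m_fuel = 1.369 g = 1.369/1000 kg = 0.001369 kg
Hc = 23.2254 / 0.001369 = 16965.23 kJ/kg


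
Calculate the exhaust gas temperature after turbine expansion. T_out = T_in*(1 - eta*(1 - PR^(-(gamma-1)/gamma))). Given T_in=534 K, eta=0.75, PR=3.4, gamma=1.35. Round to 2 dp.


T_out = T_in * (1 - eta * (1 - PR^(-(gamma-1)/gamma)))
Exponent = -(1.35-1)/1.35 = -0.25925926
PR^exp = 3.4^(-0.25925926) = 0.72813041
Factor = 1 - 0.75*(1 - 0.72813041) = 0.79609781
T_out = 534 * 0.79609781 = 425.12 K


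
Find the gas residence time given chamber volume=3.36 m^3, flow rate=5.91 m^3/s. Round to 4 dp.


tau = V / Q_flow
tau = 3.36 / 5.91 = 0.5685 s


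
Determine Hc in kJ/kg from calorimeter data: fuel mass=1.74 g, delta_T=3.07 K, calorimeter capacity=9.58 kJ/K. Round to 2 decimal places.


Hc = C_cal * delta_T / m_fuel
Q_released = 9.58 * 3.07 = 29.4106 kJ
m_fuel = 1.74 g = 1.74/1000 kg = 0.001740 kg
Hc = 29.4106 / 0.001740 = 16902.64 kJ/kg


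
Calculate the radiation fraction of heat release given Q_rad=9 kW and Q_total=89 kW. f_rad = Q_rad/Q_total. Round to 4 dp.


f_rad = Q_rad / Q_total
f_rad = 9 / 89 = 0.1011


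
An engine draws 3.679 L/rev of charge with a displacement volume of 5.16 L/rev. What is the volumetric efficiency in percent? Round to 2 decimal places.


eta_v = (V_actual / V_disp) * 100
Ratio = 3.679 / 5.16 = 0.7130
eta_v = 0.7130 * 100 = 71.30%


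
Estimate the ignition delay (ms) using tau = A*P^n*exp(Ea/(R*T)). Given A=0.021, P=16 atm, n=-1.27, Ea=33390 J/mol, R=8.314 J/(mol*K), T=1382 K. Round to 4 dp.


tau = A * P^n * exp(Ea/(R*T))
P^n = 16^(-1.27) = 0.02956430
Ea/(R*T) = 33390/(8.314*1382) = 2.906018
exp(Ea/(R*T)) = 18.283854
tau = 0.021 * 0.02956430 * 18.283854 = 0.0114 ms


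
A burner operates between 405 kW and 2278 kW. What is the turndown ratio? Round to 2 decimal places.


TDR = Q_max / Q_min
TDR = 2278 / 405 = 5.62


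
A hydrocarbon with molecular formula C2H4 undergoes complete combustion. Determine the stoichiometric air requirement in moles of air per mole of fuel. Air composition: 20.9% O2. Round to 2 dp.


Balanced combustion: C2H4 + 3 O2 -> 2 CO2 + 2 H2O
O2 needed = C + H/4 = 2 + 4/4 = 3.00 moles
Air moles = O2 / 0.209 = 3.00 / 0.209 = 14.35 moles air


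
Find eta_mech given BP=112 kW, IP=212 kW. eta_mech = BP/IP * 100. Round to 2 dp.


eta_mech = (BP / IP) * 100
Ratio = 112 / 212 = 0.5283
eta_mech = 0.5283 * 100 = 52.83%


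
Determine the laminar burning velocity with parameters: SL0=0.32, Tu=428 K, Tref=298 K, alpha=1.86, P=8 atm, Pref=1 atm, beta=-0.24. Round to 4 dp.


SL = SL0 * (Tu/Tref)^alpha * (P/Pref)^beta
T ratio = 428/298 = 1.43624161
(T ratio)^alpha = 1.43624161^1.86 = 1.960845
(P/Pref)^beta = 8^(-0.24) = 0.607097
SL = 0.32 * 1.960845 * 0.607097 = 0.3809 m/s


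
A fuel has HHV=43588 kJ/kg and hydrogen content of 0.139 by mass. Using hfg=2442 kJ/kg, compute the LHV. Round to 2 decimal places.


LHV = HHV - hfg * 9 * H
Water correction = 2442 * 9 * 0.139 = 3054.942 kJ/kg
LHV = 43588 - 3054.942 = 40533.06 kJ/kg


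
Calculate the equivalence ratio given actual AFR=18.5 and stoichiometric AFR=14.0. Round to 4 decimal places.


phi = AFR_stoich / AFR_actual
phi = 14.0 / 18.5 = 0.7568


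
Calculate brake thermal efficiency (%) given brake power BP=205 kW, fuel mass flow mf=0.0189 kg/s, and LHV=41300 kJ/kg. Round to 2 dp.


eta_BTE = (BP / (mf * LHV)) * 100
Denominator = 0.0189 * 41300 = 780.5700 kW
eta_BTE = (205 / 780.5700) * 100 = 26.26%


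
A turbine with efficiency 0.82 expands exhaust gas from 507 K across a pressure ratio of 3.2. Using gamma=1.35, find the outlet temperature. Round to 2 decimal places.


T_out = T_in * (1 - eta * (1 - PR^(-(gamma-1)/gamma)))
Exponent = -(1.35-1)/1.35 = -0.25925926
PR^exp = 3.2^(-0.25925926) = 0.73966521
Factor = 1 - 0.82*(1 - 0.73966521) = 0.78652547
T_out = 507 * 0.78652547 = 398.77 K


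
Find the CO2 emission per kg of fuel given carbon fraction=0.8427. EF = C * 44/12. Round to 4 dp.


EF = C_frac * (M_CO2 / M_C)
EF = 0.8427 * (44/12)
EF = 0.8427 * 3.666667 = 3.0899 kg_CO2/kg_fuel


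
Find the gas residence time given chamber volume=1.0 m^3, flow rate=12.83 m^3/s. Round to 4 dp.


tau = V / Q_flow
tau = 1.0 / 12.83 = 0.0779 s


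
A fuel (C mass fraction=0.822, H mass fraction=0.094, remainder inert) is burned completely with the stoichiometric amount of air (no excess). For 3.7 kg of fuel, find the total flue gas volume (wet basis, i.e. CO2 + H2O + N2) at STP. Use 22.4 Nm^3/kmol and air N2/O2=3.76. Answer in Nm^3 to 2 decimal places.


Per kg fuel: CO2 = (C/12 kmol)*22.4 = (0.822/12)*22.4 = 1.53440 Nm^3
Per kg fuel: H2O = (H/2 kmol)*22.4 = (0.094/2)*22.4 = 1.05280 Nm^3
O2 needed per kg fuel = C/12 + H/4 = 0.822/12 + 0.094/4 = 0.09200000 kmol
Per kg fuel: N2 = O2*3.76*22.4 = 0.09200000*3.76*22.4 = 7.74861 Nm^3
Total per kg = 1.53440 + 1.05280 + 7.74861 = 10.33581 Nm^3
Total = 10.33581 * 3.7 = 38.24 Nm^3


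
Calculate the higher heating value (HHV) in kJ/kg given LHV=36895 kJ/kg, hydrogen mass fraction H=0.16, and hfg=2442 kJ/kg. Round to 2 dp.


HHV = LHV + hfg * 9 * H
Water addition = 2442 * 9 * 0.16 = 3516.480 kJ/kg
HHV = 36895 + 3516.480 = 40411.48 kJ/kg


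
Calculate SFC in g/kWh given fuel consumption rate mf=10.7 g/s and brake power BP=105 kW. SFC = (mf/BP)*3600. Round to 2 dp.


SFC = (mf / BP) * 3600
Rate = 10.7 / 105 = 0.101905 g/(s*kW)
SFC = 0.101905 * 3600 = 366.86 g/kWh


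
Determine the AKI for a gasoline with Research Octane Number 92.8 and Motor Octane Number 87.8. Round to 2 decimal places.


AKI = (RON + MON) / 2
AKI = (92.8 + 87.8) / 2
AKI = 180.6 / 2 = 90.30


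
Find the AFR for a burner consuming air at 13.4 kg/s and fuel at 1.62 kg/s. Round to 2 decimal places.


AFR = m_air / m_fuel
AFR = 13.4 / 1.62 = 8.27


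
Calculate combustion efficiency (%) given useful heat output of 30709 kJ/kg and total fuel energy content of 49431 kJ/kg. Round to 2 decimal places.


Efficiency = (Q_useful / Q_fuel) * 100
Efficiency = (30709 / 49431) * 100
Efficiency = 0.6212 * 100 = 62.12%


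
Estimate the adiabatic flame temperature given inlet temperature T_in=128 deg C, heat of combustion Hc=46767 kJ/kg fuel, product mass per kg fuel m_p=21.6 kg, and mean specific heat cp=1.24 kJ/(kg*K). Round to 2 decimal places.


T_ad = T_in + Hc / (m_p * cp)
Denominator = 21.6 * 1.24 = 26.7840
Temperature rise = 46767 / 26.7840 = 1746.08 K
T_ad = 128 + 1746.08 = 1874.08 deg C


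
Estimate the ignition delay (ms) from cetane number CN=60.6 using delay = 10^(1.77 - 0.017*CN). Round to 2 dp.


delay = 10^(1.77 - 0.017*CN)
Exponent = 1.77 - 0.017*60.6 = 0.7398
delay = 10^0.7398 = 5.49 ms


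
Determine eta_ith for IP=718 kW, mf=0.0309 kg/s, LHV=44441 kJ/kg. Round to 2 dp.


eta_ith = (IP / (mf * LHV)) * 100
Denominator = 0.0309 * 44441 = 1373.2269 kW
eta_ith = (718 / 1373.2269) * 100 = 52.29%


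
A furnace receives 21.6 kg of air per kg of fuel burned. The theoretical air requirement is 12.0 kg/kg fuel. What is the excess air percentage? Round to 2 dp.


Excess air = actual - stoichiometric = 21.6 - 12.0 = 9.60 kg/kg fuel
Excess air % = (excess / stoich) * 100 = (9.60 / 12.0) * 100 = 80.00%


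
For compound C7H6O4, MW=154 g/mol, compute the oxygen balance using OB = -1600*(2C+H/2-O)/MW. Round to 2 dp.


OB = -1600 * (2C + H/2 - O) / MW
Inner = 2*7 + 6/2 - 4 = 13.00
OB = -1600 * 13.00 / 154 = -135.06%


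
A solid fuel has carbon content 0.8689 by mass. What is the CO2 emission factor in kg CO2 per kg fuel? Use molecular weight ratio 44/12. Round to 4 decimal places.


EF = C_frac * (M_CO2 / M_C)
EF = 0.8689 * (44/12)
EF = 0.8689 * 3.666667 = 3.1860 kg_CO2/kg_fuel


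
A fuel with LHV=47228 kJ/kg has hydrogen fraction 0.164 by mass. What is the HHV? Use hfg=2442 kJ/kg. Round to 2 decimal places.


HHV = LHV + hfg * 9 * H
Water addition = 2442 * 9 * 0.164 = 3604.392 kJ/kg
HHV = 47228 + 3604.392 = 50832.39 kJ/kg


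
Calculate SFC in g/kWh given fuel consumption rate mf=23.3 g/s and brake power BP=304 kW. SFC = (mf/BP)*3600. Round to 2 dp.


SFC = (mf / BP) * 3600
Rate = 23.3 / 304 = 0.076645 g/(s*kW)
SFC = 0.076645 * 3600 = 275.92 g/kWh


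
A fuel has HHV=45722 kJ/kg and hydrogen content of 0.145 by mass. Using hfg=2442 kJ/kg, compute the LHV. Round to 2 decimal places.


LHV = HHV - hfg * 9 * H
Water correction = 2442 * 9 * 0.145 = 3186.810 kJ/kg
LHV = 45722 - 3186.810 = 42535.19 kJ/kg


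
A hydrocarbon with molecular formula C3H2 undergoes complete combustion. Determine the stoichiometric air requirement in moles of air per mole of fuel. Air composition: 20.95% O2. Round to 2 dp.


Balanced combustion: C3H2 + 3.5 O2 -> 3 CO2 + 1 H2O
O2 needed = C + H/4 = 3 + 2/4 = 3.50 moles
Air moles = O2 / 0.2095 = 3.50 / 0.2095 = 16.71 moles air


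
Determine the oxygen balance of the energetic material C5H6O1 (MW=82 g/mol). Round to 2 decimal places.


OB = -1600 * (2C + H/2 - O) / MW
Inner = 2*5 + 6/2 - 1 = 12.00
OB = -1600 * 12.00 / 82 = -234.15%


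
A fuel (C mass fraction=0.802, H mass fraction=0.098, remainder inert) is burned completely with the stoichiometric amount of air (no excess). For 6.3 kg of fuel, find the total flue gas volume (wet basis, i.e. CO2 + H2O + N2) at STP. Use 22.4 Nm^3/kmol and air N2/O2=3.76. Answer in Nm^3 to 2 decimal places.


Per kg fuel: CO2 = (C/12 kmol)*22.4 = (0.802/12)*22.4 = 1.49707 Nm^3
Per kg fuel: H2O = (H/2 kmol)*22.4 = (0.098/2)*22.4 = 1.09760 Nm^3
O2 needed per kg fuel = C/12 + H/4 = 0.802/12 + 0.098/4 = 0.09133333 kmol
Per kg fuel: N2 = O2*3.76*22.4 = 0.09133333*3.76*22.4 = 7.69246 Nm^3
Total per kg = 1.49707 + 1.09760 + 7.69246 = 10.28713 Nm^3
Total = 10.28713 * 6.3 = 64.81 Nm^3


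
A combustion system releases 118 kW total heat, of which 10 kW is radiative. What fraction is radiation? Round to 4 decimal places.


f_rad = Q_rad / Q_total
f_rad = 10 / 118 = 0.0847


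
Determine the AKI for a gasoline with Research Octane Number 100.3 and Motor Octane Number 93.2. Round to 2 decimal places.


AKI = (RON + MON) / 2
AKI = (100.3 + 93.2) / 2
AKI = 193.5 / 2 = 96.75


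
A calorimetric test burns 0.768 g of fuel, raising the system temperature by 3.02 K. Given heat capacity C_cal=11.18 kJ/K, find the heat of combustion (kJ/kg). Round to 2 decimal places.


Hc = C_cal * delta_T / m_fuel
Q_released = 11.18 * 3.02 = 33.7636 kJ
m_fuel = 0.768 g = 0.768/1000 kg = 0.000768 kg
Hc = 33.7636 / 0.000768 = 43963.02 kJ/kg


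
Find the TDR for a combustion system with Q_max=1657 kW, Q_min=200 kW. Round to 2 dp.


TDR = Q_max / Q_min
TDR = 1657 / 200 = 8.29


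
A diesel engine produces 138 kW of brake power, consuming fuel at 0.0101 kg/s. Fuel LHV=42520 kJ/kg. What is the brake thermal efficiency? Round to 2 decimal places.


eta_BTE = (BP / (mf * LHV)) * 100
Denominator = 0.0101 * 42520 = 429.4520 kW
eta_BTE = (138 / 429.4520) * 100 = 32.13%


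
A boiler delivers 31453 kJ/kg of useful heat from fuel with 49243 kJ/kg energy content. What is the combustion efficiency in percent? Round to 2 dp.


Efficiency = (Q_useful / Q_fuel) * 100
Efficiency = (31453 / 49243) * 100
Efficiency = 0.6387 * 100 = 63.87%


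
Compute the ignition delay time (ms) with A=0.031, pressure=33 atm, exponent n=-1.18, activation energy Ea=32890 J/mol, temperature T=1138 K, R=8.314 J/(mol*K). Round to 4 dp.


tau = A * P^n * exp(Ea/(R*T))
P^n = 33^(-1.18) = 0.01614929
Ea/(R*T) = 32890/(8.314*1138) = 3.476255
exp(Ea/(R*T)) = 32.338379
tau = 0.031 * 0.01614929 * 32.338379 = 0.0162 ms


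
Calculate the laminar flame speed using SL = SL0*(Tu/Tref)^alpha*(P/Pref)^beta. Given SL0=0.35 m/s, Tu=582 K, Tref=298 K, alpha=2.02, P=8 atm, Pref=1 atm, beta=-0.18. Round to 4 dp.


SL = SL0 * (Tu/Tref)^alpha * (P/Pref)^beta
T ratio = 582/298 = 1.95302013
(T ratio)^alpha = 1.95302013^2.02 = 3.865695
(P/Pref)^beta = 8^(-0.18) = 0.687771
SL = 0.35 * 3.865695 * 0.687771 = 0.9305 m/s


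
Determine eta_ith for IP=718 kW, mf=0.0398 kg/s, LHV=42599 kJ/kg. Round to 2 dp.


eta_ith = (IP / (mf * LHV)) * 100
Denominator = 0.0398 * 42599 = 1695.4402 kW
eta_ith = (718 / 1695.4402) * 100 = 42.35%


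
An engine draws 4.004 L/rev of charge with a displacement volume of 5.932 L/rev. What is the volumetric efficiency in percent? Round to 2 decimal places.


eta_v = (V_actual / V_disp) * 100
Ratio = 4.004 / 5.932 = 0.6750
eta_v = 0.6750 * 100 = 67.50%


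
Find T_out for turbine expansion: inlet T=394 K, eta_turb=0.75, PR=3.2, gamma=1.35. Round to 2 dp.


T_out = T_in * (1 - eta * (1 - PR^(-(gamma-1)/gamma)))
Exponent = -(1.35-1)/1.35 = -0.25925926
PR^exp = 3.2^(-0.25925926) = 0.73966521
Factor = 1 - 0.75*(1 - 0.73966521) = 0.80474891
T_out = 394 * 0.80474891 = 317.07 K


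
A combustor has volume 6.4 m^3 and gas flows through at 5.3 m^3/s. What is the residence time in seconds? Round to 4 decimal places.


tau = V / Q_flow
tau = 6.4 / 5.3 = 1.2075 s


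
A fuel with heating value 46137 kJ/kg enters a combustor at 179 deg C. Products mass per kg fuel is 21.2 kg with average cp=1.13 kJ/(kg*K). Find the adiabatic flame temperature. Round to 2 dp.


T_ad = T_in + Hc / (m_p * cp)
Denominator = 21.2 * 1.13 = 23.9560
Temperature rise = 46137 / 23.9560 = 1925.91 K
T_ad = 179 + 1925.91 = 2104.91 deg C


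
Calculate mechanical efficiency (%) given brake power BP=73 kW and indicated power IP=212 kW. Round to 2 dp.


eta_mech = (BP / IP) * 100
Ratio = 73 / 212 = 0.3443
eta_mech = 0.3443 * 100 = 34.43%


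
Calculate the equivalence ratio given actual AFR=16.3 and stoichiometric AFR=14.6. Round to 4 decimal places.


phi = AFR_stoich / AFR_actual
phi = 14.6 / 16.3 = 0.8957


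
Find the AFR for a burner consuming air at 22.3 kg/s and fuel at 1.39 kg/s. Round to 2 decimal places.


AFR = m_air / m_fuel
AFR = 22.3 / 1.39 = 16.04


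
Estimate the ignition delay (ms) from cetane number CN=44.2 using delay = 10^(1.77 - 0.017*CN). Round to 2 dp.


delay = 10^(1.77 - 0.017*CN)
Exponent = 1.77 - 0.017*44.2 = 1.0186
delay = 10^1.0186 = 10.44 ms


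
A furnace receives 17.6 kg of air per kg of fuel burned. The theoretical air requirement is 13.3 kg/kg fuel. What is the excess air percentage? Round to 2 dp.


Excess air = actual - stoichiometric = 17.6 - 13.3 = 4.30 kg/kg fuel
Excess air % = (excess / stoich) * 100 = (4.30 / 13.3) * 100 = 32.33%


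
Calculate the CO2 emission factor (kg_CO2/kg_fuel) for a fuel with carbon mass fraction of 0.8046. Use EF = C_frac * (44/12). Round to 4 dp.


EF = C_frac * (M_CO2 / M_C)
EF = 0.8046 * (44/12)
EF = 0.8046 * 3.666667 = 2.9502 kg_CO2/kg_fuel


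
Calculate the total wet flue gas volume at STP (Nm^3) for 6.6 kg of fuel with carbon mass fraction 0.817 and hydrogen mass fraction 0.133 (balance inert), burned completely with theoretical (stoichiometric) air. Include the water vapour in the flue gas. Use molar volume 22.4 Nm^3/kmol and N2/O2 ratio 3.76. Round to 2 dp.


Per kg fuel: CO2 = (C/12 kmol)*22.4 = (0.817/12)*22.4 = 1.52507 Nm^3
Per kg fuel: H2O = (H/2 kmol)*22.4 = (0.133/2)*22.4 = 1.48960 Nm^3
O2 needed per kg fuel = C/12 + H/4 = 0.817/12 + 0.133/4 = 0.10133333 kmol
Per kg fuel: N2 = O2*3.76*22.4 = 0.10133333*3.76*22.4 = 8.53470 Nm^3
Total per kg = 1.52507 + 1.48960 + 8.53470 = 11.54937 Nm^3
Total = 11.54937 * 6.6 = 76.23 Nm^3


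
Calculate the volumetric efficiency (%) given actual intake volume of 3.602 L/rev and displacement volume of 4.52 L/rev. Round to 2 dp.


eta_v = (V_actual / V_disp) * 100
Ratio = 3.602 / 4.52 = 0.7969
eta_v = 0.7969 * 100 = 79.69%


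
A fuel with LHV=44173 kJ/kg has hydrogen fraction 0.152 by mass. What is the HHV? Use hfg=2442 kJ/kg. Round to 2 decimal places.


HHV = LHV + hfg * 9 * H
Water addition = 2442 * 9 * 0.152 = 3340.656 kJ/kg
HHV = 44173 + 3340.656 = 47513.66 kJ/kg


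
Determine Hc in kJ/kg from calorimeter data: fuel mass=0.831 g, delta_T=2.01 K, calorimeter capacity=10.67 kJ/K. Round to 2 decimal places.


Hc = C_cal * delta_T / m_fuel
Q_released = 10.67 * 2.01 = 21.4467 kJ
m_fuel = 0.831 g = 0.831/1000 kg = 0.000831 kg
Hc = 21.4467 / 0.000831 = 25808.30 kJ/kg


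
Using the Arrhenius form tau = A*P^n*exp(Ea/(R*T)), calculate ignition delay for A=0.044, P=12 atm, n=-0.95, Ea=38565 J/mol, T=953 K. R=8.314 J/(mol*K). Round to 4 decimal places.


tau = A * P^n * exp(Ea/(R*T))
P^n = 12^(-0.95) = 0.09435780
Ea/(R*T) = 38565/(8.314*953) = 4.867326
exp(Ea/(R*T)) = 129.972875
tau = 0.044 * 0.09435780 * 129.972875 = 0.5396 ms


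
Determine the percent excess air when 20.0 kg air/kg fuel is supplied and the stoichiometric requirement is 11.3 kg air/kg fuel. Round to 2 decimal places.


Excess air = actual - stoichiometric = 20.0 - 11.3 = 8.70 kg/kg fuel
Excess air % = (excess / stoich) * 100 = (8.70 / 11.3) * 100 = 76.99%


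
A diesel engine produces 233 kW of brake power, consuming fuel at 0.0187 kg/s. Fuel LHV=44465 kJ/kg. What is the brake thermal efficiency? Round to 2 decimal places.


eta_BTE = (BP / (mf * LHV)) * 100
Denominator = 0.0187 * 44465 = 831.4955 kW
eta_BTE = (233 / 831.4955) * 100 = 28.02%


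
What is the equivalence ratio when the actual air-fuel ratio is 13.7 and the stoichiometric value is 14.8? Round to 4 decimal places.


phi = AFR_stoich / AFR_actual
phi = 14.8 / 13.7 = 1.0803


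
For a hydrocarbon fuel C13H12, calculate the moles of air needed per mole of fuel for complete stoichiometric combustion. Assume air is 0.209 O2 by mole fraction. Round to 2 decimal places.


Balanced combustion: C13H12 + 16 O2 -> 13 CO2 + 6 H2O
O2 needed = C + H/4 = 13 + 12/4 = 16.00 moles
Air moles = O2 / 0.209 = 16.00 / 0.209 = 76.56 moles air


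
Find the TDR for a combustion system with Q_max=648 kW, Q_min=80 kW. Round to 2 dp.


TDR = Q_max / Q_min
TDR = 648 / 80 = 8.10


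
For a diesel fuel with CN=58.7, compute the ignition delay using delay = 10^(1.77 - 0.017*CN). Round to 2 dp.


delay = 10^(1.77 - 0.017*CN)
Exponent = 1.77 - 0.017*58.7 = 0.7721
delay = 10^0.7721 = 5.92 ms


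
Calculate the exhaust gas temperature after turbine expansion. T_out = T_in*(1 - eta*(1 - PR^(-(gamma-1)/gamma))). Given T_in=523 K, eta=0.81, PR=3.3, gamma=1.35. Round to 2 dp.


T_out = T_in * (1 - eta * (1 - PR^(-(gamma-1)/gamma)))
Exponent = -(1.35-1)/1.35 = -0.25925926
PR^exp = 3.3^(-0.25925926) = 0.73378775
Factor = 1 - 0.81*(1 - 0.73378775) = 0.78436808
T_out = 523 * 0.78436808 = 410.22 K


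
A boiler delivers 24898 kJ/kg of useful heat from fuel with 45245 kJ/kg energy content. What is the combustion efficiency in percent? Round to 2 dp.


Efficiency = (Q_useful / Q_fuel) * 100
Efficiency = (24898 / 45245) * 100
Efficiency = 0.5503 * 100 = 55.03%


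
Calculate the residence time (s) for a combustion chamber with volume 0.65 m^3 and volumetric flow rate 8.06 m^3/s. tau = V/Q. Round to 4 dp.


tau = V / Q_flow
tau = 0.65 / 8.06 = 0.0806 s


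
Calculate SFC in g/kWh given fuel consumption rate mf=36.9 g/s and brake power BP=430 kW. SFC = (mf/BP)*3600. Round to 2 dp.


SFC = (mf / BP) * 3600
Rate = 36.9 / 430 = 0.085814 g/(s*kW)
SFC = 0.085814 * 3600 = 308.93 g/kWh


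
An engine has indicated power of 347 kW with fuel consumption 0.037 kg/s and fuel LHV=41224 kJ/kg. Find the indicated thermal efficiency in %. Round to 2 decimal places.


eta_ith = (IP / (mf * LHV)) * 100
Denominator = 0.037 * 41224 = 1525.2880 kW
eta_ith = (347 / 1525.2880) * 100 = 22.75%


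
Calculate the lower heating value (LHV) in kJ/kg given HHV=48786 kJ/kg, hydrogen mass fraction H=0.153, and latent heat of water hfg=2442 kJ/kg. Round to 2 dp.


LHV = HHV - hfg * 9 * H
Water correction = 2442 * 9 * 0.153 = 3362.634 kJ/kg
LHV = 48786 - 3362.634 = 45423.37 kJ/kg


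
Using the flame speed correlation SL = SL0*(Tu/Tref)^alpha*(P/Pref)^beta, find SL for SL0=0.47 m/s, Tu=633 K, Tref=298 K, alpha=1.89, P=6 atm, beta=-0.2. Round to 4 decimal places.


SL = SL0 * (Tu/Tref)^alpha * (P/Pref)^beta
T ratio = 633/298 = 2.12416107
(T ratio)^alpha = 2.12416107^1.89 = 4.153214
(P/Pref)^beta = 6^(-0.2) = 0.698827
SL = 0.47 * 4.153214 * 0.698827 = 1.3641 m/s


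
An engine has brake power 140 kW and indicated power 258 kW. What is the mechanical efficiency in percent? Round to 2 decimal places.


eta_mech = (BP / IP) * 100
Ratio = 140 / 258 = 0.5426
eta_mech = 0.5426 * 100 = 54.26%


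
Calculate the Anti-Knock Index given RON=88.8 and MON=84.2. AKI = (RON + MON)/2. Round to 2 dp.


AKI = (RON + MON) / 2
AKI = (88.8 + 84.2) / 2
AKI = 173.0 / 2 = 86.50


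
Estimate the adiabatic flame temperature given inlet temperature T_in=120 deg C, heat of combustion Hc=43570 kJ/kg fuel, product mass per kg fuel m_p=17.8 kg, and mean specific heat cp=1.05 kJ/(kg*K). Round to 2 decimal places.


T_ad = T_in + Hc / (m_p * cp)
Denominator = 17.8 * 1.05 = 18.6900
Temperature rise = 43570 / 18.6900 = 2331.19 K
T_ad = 120 + 2331.19 = 2451.19 deg C


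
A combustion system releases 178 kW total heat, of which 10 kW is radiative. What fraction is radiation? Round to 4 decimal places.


f_rad = Q_rad / Q_total
f_rad = 10 / 178 = 0.0562


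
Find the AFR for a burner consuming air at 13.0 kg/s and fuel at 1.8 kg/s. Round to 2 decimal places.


AFR = m_air / m_fuel
AFR = 13.0 / 1.8 = 7.22


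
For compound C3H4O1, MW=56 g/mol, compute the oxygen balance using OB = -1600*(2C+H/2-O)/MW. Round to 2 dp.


OB = -1600 * (2C + H/2 - O) / MW
Inner = 2*3 + 4/2 - 1 = 7.00
OB = -1600 * 7.00 / 56 = -200.00%


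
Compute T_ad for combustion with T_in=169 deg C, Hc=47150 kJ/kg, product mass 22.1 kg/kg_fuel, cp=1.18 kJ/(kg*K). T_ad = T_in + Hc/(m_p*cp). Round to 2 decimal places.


T_ad = T_in + Hc / (m_p * cp)
Denominator = 22.1 * 1.18 = 26.0780
Temperature rise = 47150 / 26.0780 = 1808.04 K
T_ad = 169 + 1808.04 = 1977.04 deg C


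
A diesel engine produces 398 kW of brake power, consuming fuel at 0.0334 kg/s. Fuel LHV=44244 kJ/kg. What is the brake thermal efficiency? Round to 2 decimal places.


eta_BTE = (BP / (mf * LHV)) * 100
Denominator = 0.0334 * 44244 = 1477.7496 kW
eta_BTE = (398 / 1477.7496) * 100 = 26.93%


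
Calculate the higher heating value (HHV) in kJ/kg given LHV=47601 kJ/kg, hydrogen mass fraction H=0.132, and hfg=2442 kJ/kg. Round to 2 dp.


HHV = LHV + hfg * 9 * H
Water addition = 2442 * 9 * 0.132 = 2901.096 kJ/kg
HHV = 47601 + 2901.096 = 50502.10 kJ/kg


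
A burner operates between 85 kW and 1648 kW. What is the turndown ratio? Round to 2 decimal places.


TDR = Q_max / Q_min
TDR = 1648 / 85 = 19.39


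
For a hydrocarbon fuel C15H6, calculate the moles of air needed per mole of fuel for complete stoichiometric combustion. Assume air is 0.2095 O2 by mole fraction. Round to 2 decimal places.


Balanced combustion: C15H6 + 16.5 O2 -> 15 CO2 + 3 H2O
O2 needed = C + H/4 = 15 + 6/4 = 16.50 moles
Air moles = O2 / 0.2095 = 16.50 / 0.2095 = 78.76 moles air


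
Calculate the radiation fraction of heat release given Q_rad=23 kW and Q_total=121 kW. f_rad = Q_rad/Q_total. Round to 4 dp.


f_rad = Q_rad / Q_total
f_rad = 23 / 121 = 0.1901


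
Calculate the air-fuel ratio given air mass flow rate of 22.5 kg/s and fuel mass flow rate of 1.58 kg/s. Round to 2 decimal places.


AFR = m_air / m_fuel
AFR = 22.5 / 1.58 = 14.24


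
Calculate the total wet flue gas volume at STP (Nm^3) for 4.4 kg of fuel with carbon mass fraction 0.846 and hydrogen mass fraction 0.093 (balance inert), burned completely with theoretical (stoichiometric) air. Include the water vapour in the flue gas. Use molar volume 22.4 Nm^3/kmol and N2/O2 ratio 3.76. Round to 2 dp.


Per kg fuel: CO2 = (C/12 kmol)*22.4 = (0.846/12)*22.4 = 1.57920 Nm^3
Per kg fuel: H2O = (H/2 kmol)*22.4 = (0.093/2)*22.4 = 1.04160 Nm^3
O2 needed per kg fuel = C/12 + H/4 = 0.846/12 + 0.093/4 = 0.09375000 kmol
Per kg fuel: N2 = O2*3.76*22.4 = 0.09375000*3.76*22.4 = 7.89600 Nm^3
Total per kg = 1.57920 + 1.04160 + 7.89600 = 10.51680 Nm^3
Total = 10.51680 * 4.4 = 46.27 Nm^3


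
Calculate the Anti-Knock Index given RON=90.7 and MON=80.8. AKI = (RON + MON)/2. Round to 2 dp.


AKI = (RON + MON) / 2
AKI = (90.7 + 80.8) / 2
AKI = 171.5 / 2 = 85.75


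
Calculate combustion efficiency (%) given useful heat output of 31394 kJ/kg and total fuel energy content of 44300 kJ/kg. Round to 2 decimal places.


Efficiency = (Q_useful / Q_fuel) * 100
Efficiency = (31394 / 44300) * 100
Efficiency = 0.7087 * 100 = 70.87%


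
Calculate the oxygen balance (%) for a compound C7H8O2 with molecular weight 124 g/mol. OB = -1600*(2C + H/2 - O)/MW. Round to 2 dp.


OB = -1600 * (2C + H/2 - O) / MW
Inner = 2*7 + 8/2 - 2 = 16.00
OB = -1600 * 16.00 / 124 = -206.45%


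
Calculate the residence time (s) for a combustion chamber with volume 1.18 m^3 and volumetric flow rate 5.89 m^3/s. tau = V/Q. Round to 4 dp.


tau = V / Q_flow
tau = 1.18 / 5.89 = 0.2003 s


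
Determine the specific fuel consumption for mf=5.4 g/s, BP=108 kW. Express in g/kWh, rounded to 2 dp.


SFC = (mf / BP) * 3600
Rate = 5.4 / 108 = 0.050000 g/(s*kW)
SFC = 0.050000 * 3600 = 180.00 g/kWh


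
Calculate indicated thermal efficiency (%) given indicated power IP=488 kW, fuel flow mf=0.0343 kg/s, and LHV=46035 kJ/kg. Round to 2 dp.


eta_ith = (IP / (mf * LHV)) * 100
Denominator = 0.0343 * 46035 = 1579.0005 kW
eta_ith = (488 / 1579.0005) * 100 = 30.91%


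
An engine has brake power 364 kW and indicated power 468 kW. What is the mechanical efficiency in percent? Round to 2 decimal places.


eta_mech = (BP / IP) * 100
Ratio = 364 / 468 = 0.7778
eta_mech = 0.7778 * 100 = 77.78%


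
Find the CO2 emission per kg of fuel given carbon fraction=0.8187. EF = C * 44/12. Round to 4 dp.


EF = C_frac * (M_CO2 / M_C)
EF = 0.8187 * (44/12)
EF = 0.8187 * 3.666667 = 3.0019 kg_CO2/kg_fuel


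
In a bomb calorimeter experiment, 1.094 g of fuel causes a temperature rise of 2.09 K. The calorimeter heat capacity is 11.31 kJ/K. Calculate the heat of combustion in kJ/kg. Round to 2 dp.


Hc = C_cal * delta_T / m_fuel
Q_released = 11.31 * 2.09 = 23.6379 kJ
m_fuel = 1.094 g = 1.094/1000 kg = 0.001094 kg
Hc = 23.6379 / 0.001094 = 21606.86 kJ/kg


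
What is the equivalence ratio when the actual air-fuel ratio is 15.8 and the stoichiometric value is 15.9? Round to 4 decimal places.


phi = AFR_stoich / AFR_actual
phi = 15.9 / 15.8 = 1.0063


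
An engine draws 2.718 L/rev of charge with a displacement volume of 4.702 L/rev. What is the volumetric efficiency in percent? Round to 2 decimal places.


eta_v = (V_actual / V_disp) * 100
Ratio = 2.718 / 4.702 = 0.5781
eta_v = 0.5781 * 100 = 57.81%


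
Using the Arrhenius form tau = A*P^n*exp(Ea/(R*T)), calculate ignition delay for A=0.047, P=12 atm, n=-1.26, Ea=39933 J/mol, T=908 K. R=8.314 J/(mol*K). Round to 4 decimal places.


tau = A * P^n * exp(Ea/(R*T))
P^n = 12^(-1.26) = 0.04367487
Ea/(R*T) = 39933/(8.314*908) = 5.289761
exp(Ea/(R*T)) = 198.296073
tau = 0.047 * 0.04367487 * 198.296073 = 0.4070 ms


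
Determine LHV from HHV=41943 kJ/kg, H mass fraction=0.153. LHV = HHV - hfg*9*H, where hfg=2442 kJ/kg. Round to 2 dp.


LHV = HHV - hfg * 9 * H
Water correction = 2442 * 9 * 0.153 = 3362.634 kJ/kg
LHV = 41943 - 3362.634 = 38580.37 kJ/kg


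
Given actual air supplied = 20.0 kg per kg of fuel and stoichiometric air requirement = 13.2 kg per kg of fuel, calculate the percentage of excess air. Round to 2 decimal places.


Excess air = actual - stoichiometric = 20.0 - 13.2 = 6.80 kg/kg fuel
Excess air % = (excess / stoich) * 100 = (6.80 / 13.2) * 100 = 51.52%


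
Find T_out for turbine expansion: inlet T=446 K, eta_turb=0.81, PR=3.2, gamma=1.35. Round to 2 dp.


T_out = T_in * (1 - eta * (1 - PR^(-(gamma-1)/gamma)))
Exponent = -(1.35-1)/1.35 = -0.25925926
PR^exp = 3.2^(-0.25925926) = 0.73966521
Factor = 1 - 0.81*(1 - 0.73966521) = 0.78912882
T_out = 446 * 0.78912882 = 351.95 K


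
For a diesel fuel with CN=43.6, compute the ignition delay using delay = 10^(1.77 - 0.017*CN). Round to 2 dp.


delay = 10^(1.77 - 0.017*CN)
Exponent = 1.77 - 0.017*43.6 = 1.0288
delay = 10^1.0288 = 10.69 ms


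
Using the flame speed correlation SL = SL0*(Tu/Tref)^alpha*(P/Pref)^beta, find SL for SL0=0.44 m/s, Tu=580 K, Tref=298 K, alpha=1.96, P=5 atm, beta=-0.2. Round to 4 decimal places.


SL = SL0 * (Tu/Tref)^alpha * (P/Pref)^beta
T ratio = 580/298 = 1.94630872
(T ratio)^alpha = 1.94630872^1.96 = 3.688544
(P/Pref)^beta = 5^(-0.2) = 0.724780
SL = 0.44 * 3.688544 * 0.724780 = 1.1763 m/s


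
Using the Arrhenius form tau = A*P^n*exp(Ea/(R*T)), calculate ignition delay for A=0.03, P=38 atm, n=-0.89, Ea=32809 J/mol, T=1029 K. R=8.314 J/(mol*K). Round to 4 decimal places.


tau = A * P^n * exp(Ea/(R*T))
P^n = 38^(-0.89) = 0.03926382
Ea/(R*T) = 32809/(8.314*1029) = 3.835020
exp(Ea/(R*T)) = 46.294339
tau = 0.03 * 0.03926382 * 46.294339 = 0.0545 ms


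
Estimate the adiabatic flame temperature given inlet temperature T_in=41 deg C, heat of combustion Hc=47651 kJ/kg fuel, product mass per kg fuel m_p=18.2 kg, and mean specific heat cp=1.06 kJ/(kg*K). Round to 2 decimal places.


T_ad = T_in + Hc / (m_p * cp)
Denominator = 18.2 * 1.06 = 19.2920
Temperature rise = 47651 / 19.2920 = 2469.99 K
T_ad = 41 + 2469.99 = 2510.99 deg C
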